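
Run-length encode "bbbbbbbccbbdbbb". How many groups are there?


Input: bbbbbbbccbbdbbb
Scanning for consecutive runs:
  Group 1: 'b' x 7 (positions 0-6)
  Group 2: 'c' x 2 (positions 7-8)
  Group 3: 'b' x 2 (positions 9-10)
  Group 4: 'd' x 1 (positions 11-11)
  Group 5: 'b' x 3 (positions 12-14)
Total groups: 5

5


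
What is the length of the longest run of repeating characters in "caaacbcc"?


Input: "caaacbcc"
Scanning for longest run:
  Position 1 ('a'): new char, reset run to 1
  Position 2 ('a'): continues run of 'a', length=2
  Position 3 ('a'): continues run of 'a', length=3
  Position 4 ('c'): new char, reset run to 1
  Position 5 ('b'): new char, reset run to 1
  Position 6 ('c'): new char, reset run to 1
  Position 7 ('c'): continues run of 'c', length=2
Longest run: 'a' with length 3

3


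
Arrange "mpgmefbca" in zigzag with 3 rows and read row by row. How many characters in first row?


Zigzag "mpgmefbca" into 3 rows:
Placing characters:
  'm' => row 0
  'p' => row 1
  'g' => row 2
  'm' => row 1
  'e' => row 0
  'f' => row 1
  'b' => row 2
  'c' => row 1
  'a' => row 0
Rows:
  Row 0: "mea"
  Row 1: "pmfc"
  Row 2: "gb"
First row length: 3

3


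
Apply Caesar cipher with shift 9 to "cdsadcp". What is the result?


Caesar cipher: shift "cdsadcp" by 9
  'c' (pos 2) + 9 = pos 11 = 'l'
  'd' (pos 3) + 9 = pos 12 = 'm'
  's' (pos 18) + 9 = pos 1 = 'b'
  'a' (pos 0) + 9 = pos 9 = 'j'
  'd' (pos 3) + 9 = pos 12 = 'm'
  'c' (pos 2) + 9 = pos 11 = 'l'
  'p' (pos 15) + 9 = pos 24 = 'y'
Result: lmbjmly

lmbjmly


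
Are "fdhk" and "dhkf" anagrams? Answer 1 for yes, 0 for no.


Strings: "fdhk", "dhkf"
Sorted first:  dfhk
Sorted second: dfhk
Sorted forms match => anagrams

1


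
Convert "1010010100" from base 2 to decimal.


Input: "1010010100" in base 2
Positional expansion:
  Digit '1' (value 1) x 2^9 = 512
  Digit '0' (value 0) x 2^8 = 0
  Digit '1' (value 1) x 2^7 = 128
  Digit '0' (value 0) x 2^6 = 0
  Digit '0' (value 0) x 2^5 = 0
  Digit '1' (value 1) x 2^4 = 16
  Digit '0' (value 0) x 2^3 = 0
  Digit '1' (value 1) x 2^2 = 4
  Digit '0' (value 0) x 2^1 = 0
  Digit '0' (value 0) x 2^0 = 0
Sum = 660

660


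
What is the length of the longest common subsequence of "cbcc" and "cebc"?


LCS of "cbcc" and "cebc"
DP table:
           c    e    b    c
      0    0    0    0    0
  c   0    1    1    1    1
  b   0    1    1    2    2
  c   0    1    1    2    3
  c   0    1    1    2    3
LCS length = dp[4][4] = 3

3


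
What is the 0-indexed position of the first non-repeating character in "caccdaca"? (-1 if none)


Input: caccdaca
Character frequencies:
  'a': 3
  'c': 4
  'd': 1
Scanning left to right for freq == 1:
  Position 0 ('c'): freq=4, skip
  Position 1 ('a'): freq=3, skip
  Position 2 ('c'): freq=4, skip
  Position 3 ('c'): freq=4, skip
  Position 4 ('d'): unique! => answer = 4

4


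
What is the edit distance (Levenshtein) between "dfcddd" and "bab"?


Computing edit distance: "dfcddd" -> "bab"
DP table:
           b    a    b
      0    1    2    3
  d   1    1    2    3
  f   2    2    2    3
  c   3    3    3    3
  d   4    4    4    4
  d   5    5    5    5
  d   6    6    6    6
Edit distance = dp[6][3] = 6

6


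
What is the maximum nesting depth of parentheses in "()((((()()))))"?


Input: "()((((()()))))"
Tracking depth:
  Position 0 '(': depth becomes 1
  Position 1 ')': depth becomes 0
  Position 2 '(': depth becomes 1
  Position 3 '(': depth becomes 2
  Position 4 '(': depth becomes 3
  Position 5 '(': depth becomes 4
  Position 6 '(': depth becomes 5
  Position 7 ')': depth becomes 4
  Position 8 '(': depth becomes 5
  Position 9 ')': depth becomes 4
  Position 10 ')': depth becomes 3
  Position 11 ')': depth becomes 2
  Position 12 ')': depth becomes 1
  Position 13 ')': depth becomes 0
Maximum depth reached: 5

5


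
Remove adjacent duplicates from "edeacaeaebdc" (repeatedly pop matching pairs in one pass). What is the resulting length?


Input: edeacaeaebdc
Stack-based adjacent duplicate removal:
  Read 'e': push. Stack: e
  Read 'd': push. Stack: ed
  Read 'e': push. Stack: ede
  Read 'a': push. Stack: edea
  Read 'c': push. Stack: edeac
  Read 'a': push. Stack: edeaca
  Read 'e': push. Stack: edeacae
  Read 'a': push. Stack: edeacaea
  Read 'e': push. Stack: edeacaeae
  Read 'b': push. Stack: edeacaeaeb
  Read 'd': push. Stack: edeacaeaebd
  Read 'c': push. Stack: edeacaeaebdc
Final stack: "edeacaeaebdc" (length 12)

12


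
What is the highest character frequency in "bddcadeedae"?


Input: bddcadeedae
Character counts:
  'a': 2
  'b': 1
  'c': 1
  'd': 4
  'e': 3
Maximum frequency: 4

4


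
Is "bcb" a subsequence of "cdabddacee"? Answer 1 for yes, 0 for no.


Check if "bcb" is a subsequence of "cdabddacee"
Greedy scan:
  Position 0 ('c'): no match needed
  Position 1 ('d'): no match needed
  Position 2 ('a'): no match needed
  Position 3 ('b'): matches sub[0] = 'b'
  Position 4 ('d'): no match needed
  Position 5 ('d'): no match needed
  Position 6 ('a'): no match needed
  Position 7 ('c'): matches sub[1] = 'c'
  Position 8 ('e'): no match needed
  Position 9 ('e'): no match needed
Only matched 2/3 characters => not a subsequence

0


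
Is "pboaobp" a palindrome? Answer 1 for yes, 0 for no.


Input: pboaobp
Reversed: pboaobp
  Compare pos 0 ('p') with pos 6 ('p'): match
  Compare pos 1 ('b') with pos 5 ('b'): match
  Compare pos 2 ('o') with pos 4 ('o'): match
Result: palindrome

1


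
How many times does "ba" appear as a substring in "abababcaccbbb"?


Searching for "ba" in "abababcaccbbb"
Scanning each position:
  Position 0: "ab" => no
  Position 1: "ba" => MATCH
  Position 2: "ab" => no
  Position 3: "ba" => MATCH
  Position 4: "ab" => no
  Position 5: "bc" => no
  Position 6: "ca" => no
  Position 7: "ac" => no
  Position 8: "cc" => no
  Position 9: "cb" => no
  Position 10: "bb" => no
  Position 11: "bb" => no
Total occurrences: 2

2


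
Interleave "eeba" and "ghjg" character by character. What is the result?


Interleaving "eeba" and "ghjg":
  Position 0: 'e' from first, 'g' from second => "eg"
  Position 1: 'e' from first, 'h' from second => "eh"
  Position 2: 'b' from first, 'j' from second => "bj"
  Position 3: 'a' from first, 'g' from second => "ag"
Result: egehbjag

egehbjag


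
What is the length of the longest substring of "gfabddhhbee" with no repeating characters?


Input: "gfabddhhbee"
Sliding window (track last position of each char):
  Position 0 ('g'): window [0,0] length 1 -- new best
  Position 1 ('f'): window [0,1] length 2 -- new best
  Position 2 ('a'): window [0,2] length 3 -- new best
  Position 3 ('b'): window [0,3] length 4 -- new best
  Position 4 ('d'): window [0,4] length 5 -- new best
  Position 5 ('d'): repeat (last at 4), move window start to 5
  Position 5 ('d'): window [5,5] length 1
  Position 6 ('h'): window [5,6] length 2
  Position 7 ('h'): repeat (last at 6), move window start to 7
  Position 7 ('h'): window [7,7] length 1
  Position 8 ('b'): window [7,8] length 2
  Position 9 ('e'): window [7,9] length 3
  Position 10 ('e'): repeat (last at 9), move window start to 10
  Position 10 ('e'): window [10,10] length 1
Longest substring with no repeats: "gfabd" with length 5

5


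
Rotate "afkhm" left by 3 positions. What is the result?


Input: "afkhm", rotate left by 3
First 3 characters: "afk"
Remaining characters: "hm"
Concatenate remaining + first: "hm" + "afk" = "hmafk"

hmafk


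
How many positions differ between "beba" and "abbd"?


Comparing "beba" and "abbd" position by position:
  Position 0: 'b' vs 'a' => DIFFER
  Position 1: 'e' vs 'b' => DIFFER
  Position 2: 'b' vs 'b' => same
  Position 3: 'a' vs 'd' => DIFFER
Positions that differ: 3

3


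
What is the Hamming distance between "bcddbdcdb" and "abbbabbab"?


Comparing "bcddbdcdb" and "abbbabbab" position by position:
  Position 0: 'b' vs 'a' => differ
  Position 1: 'c' vs 'b' => differ
  Position 2: 'd' vs 'b' => differ
  Position 3: 'd' vs 'b' => differ
  Position 4: 'b' vs 'a' => differ
  Position 5: 'd' vs 'b' => differ
  Position 6: 'c' vs 'b' => differ
  Position 7: 'd' vs 'a' => differ
  Position 8: 'b' vs 'b' => same
Total differences (Hamming distance): 8

8


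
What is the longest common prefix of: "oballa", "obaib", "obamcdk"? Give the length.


Words: oballa, obaib, obamcdk
  Position 0: all 'o' => match
  Position 1: all 'b' => match
  Position 2: all 'a' => match
  Position 3: ('l', 'i', 'm') => mismatch, stop
LCP = "oba" (length 3)

3


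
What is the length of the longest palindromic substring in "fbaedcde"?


Input: "fbaedcde"
Checking substrings for palindromes:
  [3:8] "edcde" (len 5) => palindrome
  [4:7] "dcd" (len 3) => palindrome
Longest palindromic substring: "edcde" with length 5

5


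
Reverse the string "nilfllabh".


Input: nilfllabh
Reading characters right to left:
  Position 8: 'h'
  Position 7: 'b'
  Position 6: 'a'
  Position 5: 'l'
  Position 4: 'l'
  Position 3: 'f'
  Position 2: 'l'
  Position 1: 'i'
  Position 0: 'n'
Reversed: hballflin

hballflin


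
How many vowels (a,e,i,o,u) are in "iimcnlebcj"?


Input: iimcnlebcj
Checking each character:
  'i' at position 0: vowel (running total: 1)
  'i' at position 1: vowel (running total: 2)
  'm' at position 2: consonant
  'c' at position 3: consonant
  'n' at position 4: consonant
  'l' at position 5: consonant
  'e' at position 6: vowel (running total: 3)
  'b' at position 7: consonant
  'c' at position 8: consonant
  'j' at position 9: consonant
Total vowels: 3

3


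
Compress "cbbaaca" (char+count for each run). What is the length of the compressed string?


Input: cbbaaca
Runs:
  'c' x 1 => "c1"
  'b' x 2 => "b2"
  'a' x 2 => "a2"
  'c' x 1 => "c1"
  'a' x 1 => "a1"
Compressed: "c1b2a2c1a1"
Compressed length: 10

10


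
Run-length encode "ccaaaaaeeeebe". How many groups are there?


Input: ccaaaaaeeeebe
Scanning for consecutive runs:
  Group 1: 'c' x 2 (positions 0-1)
  Group 2: 'a' x 5 (positions 2-6)
  Group 3: 'e' x 4 (positions 7-10)
  Group 4: 'b' x 1 (positions 11-11)
  Group 5: 'e' x 1 (positions 12-12)
Total groups: 5

5


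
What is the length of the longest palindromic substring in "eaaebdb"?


Input: "eaaebdb"
Checking substrings for palindromes:
  [0:4] "eaae" (len 4) => palindrome
  [4:7] "bdb" (len 3) => palindrome
  [1:3] "aa" (len 2) => palindrome
Longest palindromic substring: "eaae" with length 4

4


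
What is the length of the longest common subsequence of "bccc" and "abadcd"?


LCS of "bccc" and "abadcd"
DP table:
           a    b    a    d    c    d
      0    0    0    0    0    0    0
  b   0    0    1    1    1    1    1
  c   0    0    1    1    1    2    2
  c   0    0    1    1    1    2    2
  c   0    0    1    1    1    2    2
LCS length = dp[4][6] = 2

2


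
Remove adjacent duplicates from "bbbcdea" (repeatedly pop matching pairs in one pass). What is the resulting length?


Input: bbbcdea
Stack-based adjacent duplicate removal:
  Read 'b': push. Stack: b
  Read 'b': matches stack top 'b' => pop. Stack: (empty)
  Read 'b': push. Stack: b
  Read 'c': push. Stack: bc
  Read 'd': push. Stack: bcd
  Read 'e': push. Stack: bcde
  Read 'a': push. Stack: bcdea
Final stack: "bcdea" (length 5)

5


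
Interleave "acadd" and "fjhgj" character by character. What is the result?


Interleaving "acadd" and "fjhgj":
  Position 0: 'a' from first, 'f' from second => "af"
  Position 1: 'c' from first, 'j' from second => "cj"
  Position 2: 'a' from first, 'h' from second => "ah"
  Position 3: 'd' from first, 'g' from second => "dg"
  Position 4: 'd' from first, 'j' from second => "dj"
Result: afcjahdgdj

afcjahdgdj


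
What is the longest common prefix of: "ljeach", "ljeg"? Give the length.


Words: ljeach, ljeg
  Position 0: all 'l' => match
  Position 1: all 'j' => match
  Position 2: all 'e' => match
  Position 3: ('a', 'g') => mismatch, stop
LCP = "lje" (length 3)

3


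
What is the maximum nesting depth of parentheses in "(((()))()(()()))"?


Input: "(((()))()(()()))"
Tracking depth:
  Position 0 '(': depth becomes 1
  Position 1 '(': depth becomes 2
  Position 2 '(': depth becomes 3
  Position 3 '(': depth becomes 4
  Position 4 ')': depth becomes 3
  Position 5 ')': depth becomes 2
  Position 6 ')': depth becomes 1
  Position 7 '(': depth becomes 2
  Position 8 ')': depth becomes 1
  Position 9 '(': depth becomes 2
  Position 10 '(': depth becomes 3
  Position 11 ')': depth becomes 2
  Position 12 '(': depth becomes 3
  Position 13 ')': depth becomes 2
  Position 14 ')': depth becomes 1
  Position 15 ')': depth becomes 0
Maximum depth reached: 4

4


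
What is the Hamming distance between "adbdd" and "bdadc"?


Comparing "adbdd" and "bdadc" position by position:
  Position 0: 'a' vs 'b' => differ
  Position 1: 'd' vs 'd' => same
  Position 2: 'b' vs 'a' => differ
  Position 3: 'd' vs 'd' => same
  Position 4: 'd' vs 'c' => differ
Total differences (Hamming distance): 3

3


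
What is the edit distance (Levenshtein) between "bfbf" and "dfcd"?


Computing edit distance: "bfbf" -> "dfcd"
DP table:
           d    f    c    d
      0    1    2    3    4
  b   1    1    2    3    4
  f   2    2    1    2    3
  b   3    3    2    2    3
  f   4    4    3    3    3
Edit distance = dp[4][4] = 3

3


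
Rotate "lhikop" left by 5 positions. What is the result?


Input: "lhikop", rotate left by 5
First 5 characters: "lhiko"
Remaining characters: "p"
Concatenate remaining + first: "p" + "lhiko" = "plhiko"

plhiko


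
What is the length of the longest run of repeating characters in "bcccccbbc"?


Input: "bcccccbbc"
Scanning for longest run:
  Position 1 ('c'): new char, reset run to 1
  Position 2 ('c'): continues run of 'c', length=2
  Position 3 ('c'): continues run of 'c', length=3
  Position 4 ('c'): continues run of 'c', length=4
  Position 5 ('c'): continues run of 'c', length=5
  Position 6 ('b'): new char, reset run to 1
  Position 7 ('b'): continues run of 'b', length=2
  Position 8 ('c'): new char, reset run to 1
Longest run: 'c' with length 5

5


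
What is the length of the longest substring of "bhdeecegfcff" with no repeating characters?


Input: "bhdeecegfcff"
Sliding window (track last position of each char):
  Position 0 ('b'): window [0,0] length 1 -- new best
  Position 1 ('h'): window [0,1] length 2 -- new best
  Position 2 ('d'): window [0,2] length 3 -- new best
  Position 3 ('e'): window [0,3] length 4 -- new best
  Position 4 ('e'): repeat (last at 3), move window start to 4
  Position 4 ('e'): window [4,4] length 1
  Position 5 ('c'): window [4,5] length 2
  Position 6 ('e'): repeat (last at 4), move window start to 5
  Position 6 ('e'): window [5,6] length 2
  Position 7 ('g'): window [5,7] length 3
  Position 8 ('f'): window [5,8] length 4
  Position 9 ('c'): repeat (last at 5), move window start to 6
  Position 9 ('c'): window [6,9] length 4
  Position 10 ('f'): repeat (last at 8), move window start to 9
  Position 10 ('f'): window [9,10] length 2
  Position 11 ('f'): repeat (last at 10), move window start to 11
  Position 11 ('f'): window [11,11] length 1
Longest substring with no repeats: "bhde" with length 4

4


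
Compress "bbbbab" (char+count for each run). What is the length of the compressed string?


Input: bbbbab
Runs:
  'b' x 4 => "b4"
  'a' x 1 => "a1"
  'b' x 1 => "b1"
Compressed: "b4a1b1"
Compressed length: 6

6


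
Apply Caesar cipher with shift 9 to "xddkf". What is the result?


Caesar cipher: shift "xddkf" by 9
  'x' (pos 23) + 9 = pos 6 = 'g'
  'd' (pos 3) + 9 = pos 12 = 'm'
  'd' (pos 3) + 9 = pos 12 = 'm'
  'k' (pos 10) + 9 = pos 19 = 't'
  'f' (pos 5) + 9 = pos 14 = 'o'
Result: gmmto

gmmto


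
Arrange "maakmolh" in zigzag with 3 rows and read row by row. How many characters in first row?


Zigzag "maakmolh" into 3 rows:
Placing characters:
  'm' => row 0
  'a' => row 1
  'a' => row 2
  'k' => row 1
  'm' => row 0
  'o' => row 1
  'l' => row 2
  'h' => row 1
Rows:
  Row 0: "mm"
  Row 1: "akoh"
  Row 2: "al"
First row length: 2

2


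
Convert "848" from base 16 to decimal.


Input: "848" in base 16
Positional expansion:
  Digit '8' (value 8) x 16^2 = 2048
  Digit '4' (value 4) x 16^1 = 64
  Digit '8' (value 8) x 16^0 = 8
Sum = 2120

2120


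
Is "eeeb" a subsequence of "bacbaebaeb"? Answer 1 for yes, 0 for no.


Check if "eeeb" is a subsequence of "bacbaebaeb"
Greedy scan:
  Position 0 ('b'): no match needed
  Position 1 ('a'): no match needed
  Position 2 ('c'): no match needed
  Position 3 ('b'): no match needed
  Position 4 ('a'): no match needed
  Position 5 ('e'): matches sub[0] = 'e'
  Position 6 ('b'): no match needed
  Position 7 ('a'): no match needed
  Position 8 ('e'): matches sub[1] = 'e'
  Position 9 ('b'): no match needed
Only matched 2/4 characters => not a subsequence

0


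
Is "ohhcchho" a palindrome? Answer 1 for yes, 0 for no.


Input: ohhcchho
Reversed: ohhcchho
  Compare pos 0 ('o') with pos 7 ('o'): match
  Compare pos 1 ('h') with pos 6 ('h'): match
  Compare pos 2 ('h') with pos 5 ('h'): match
  Compare pos 3 ('c') with pos 4 ('c'): match
Result: palindrome

1


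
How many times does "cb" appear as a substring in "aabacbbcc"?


Searching for "cb" in "aabacbbcc"
Scanning each position:
  Position 0: "aa" => no
  Position 1: "ab" => no
  Position 2: "ba" => no
  Position 3: "ac" => no
  Position 4: "cb" => MATCH
  Position 5: "bb" => no
  Position 6: "bc" => no
  Position 7: "cc" => no
Total occurrences: 1

1


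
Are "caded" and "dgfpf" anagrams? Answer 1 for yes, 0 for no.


Strings: "caded", "dgfpf"
Sorted first:  acdde
Sorted second: dffgp
Differ at position 0: 'a' vs 'd' => not anagrams

0


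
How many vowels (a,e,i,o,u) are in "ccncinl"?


Input: ccncinl
Checking each character:
  'c' at position 0: consonant
  'c' at position 1: consonant
  'n' at position 2: consonant
  'c' at position 3: consonant
  'i' at position 4: vowel (running total: 1)
  'n' at position 5: consonant
  'l' at position 6: consonant
Total vowels: 1

1


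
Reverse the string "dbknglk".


Input: dbknglk
Reading characters right to left:
  Position 6: 'k'
  Position 5: 'l'
  Position 4: 'g'
  Position 3: 'n'
  Position 2: 'k'
  Position 1: 'b'
  Position 0: 'd'
Reversed: klgnkbd

klgnkbd


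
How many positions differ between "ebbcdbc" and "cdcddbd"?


Comparing "ebbcdbc" and "cdcddbd" position by position:
  Position 0: 'e' vs 'c' => DIFFER
  Position 1: 'b' vs 'd' => DIFFER
  Position 2: 'b' vs 'c' => DIFFER
  Position 3: 'c' vs 'd' => DIFFER
  Position 4: 'd' vs 'd' => same
  Position 5: 'b' vs 'b' => same
  Position 6: 'c' vs 'd' => DIFFER
Positions that differ: 5

5


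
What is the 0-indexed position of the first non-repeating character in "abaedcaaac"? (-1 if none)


Input: abaedcaaac
Character frequencies:
  'a': 5
  'b': 1
  'c': 2
  'd': 1
  'e': 1
Scanning left to right for freq == 1:
  Position 0 ('a'): freq=5, skip
  Position 1 ('b'): unique! => answer = 1

1


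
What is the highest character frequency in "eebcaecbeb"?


Input: eebcaecbeb
Character counts:
  'a': 1
  'b': 3
  'c': 2
  'e': 4
Maximum frequency: 4

4


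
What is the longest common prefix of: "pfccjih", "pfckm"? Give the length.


Words: pfccjih, pfckm
  Position 0: all 'p' => match
  Position 1: all 'f' => match
  Position 2: all 'c' => match
  Position 3: ('c', 'k') => mismatch, stop
LCP = "pfc" (length 3)

3


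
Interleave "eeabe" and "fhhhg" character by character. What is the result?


Interleaving "eeabe" and "fhhhg":
  Position 0: 'e' from first, 'f' from second => "ef"
  Position 1: 'e' from first, 'h' from second => "eh"
  Position 2: 'a' from first, 'h' from second => "ah"
  Position 3: 'b' from first, 'h' from second => "bh"
  Position 4: 'e' from first, 'g' from second => "eg"
Result: efehahbheg

efehahbheg


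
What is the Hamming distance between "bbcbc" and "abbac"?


Comparing "bbcbc" and "abbac" position by position:
  Position 0: 'b' vs 'a' => differ
  Position 1: 'b' vs 'b' => same
  Position 2: 'c' vs 'b' => differ
  Position 3: 'b' vs 'a' => differ
  Position 4: 'c' vs 'c' => same
Total differences (Hamming distance): 3

3


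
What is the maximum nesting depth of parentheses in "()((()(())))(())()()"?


Input: "()((()(())))(())()()"
Tracking depth:
  Position 0 '(': depth becomes 1
  Position 1 ')': depth becomes 0
  Position 2 '(': depth becomes 1
  Position 3 '(': depth becomes 2
  Position 4 '(': depth becomes 3
  Position 5 ')': depth becomes 2
  Position 6 '(': depth becomes 3
  Position 7 '(': depth becomes 4
  Position 8 ')': depth becomes 3
  Position 9 ')': depth becomes 2
  Position 10 ')': depth becomes 1
  Position 11 ')': depth becomes 0
  Position 12 '(': depth becomes 1
  Position 13 '(': depth becomes 2
  Position 14 ')': depth becomes 1
  Position 15 ')': depth becomes 0
  Position 16 '(': depth becomes 1
  Position 17 ')': depth becomes 0
  Position 18 '(': depth becomes 1
  Position 19 ')': depth becomes 0
Maximum depth reached: 4

4


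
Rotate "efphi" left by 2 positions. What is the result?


Input: "efphi", rotate left by 2
First 2 characters: "ef"
Remaining characters: "phi"
Concatenate remaining + first: "phi" + "ef" = "phief"

phief


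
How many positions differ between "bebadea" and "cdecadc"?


Comparing "bebadea" and "cdecadc" position by position:
  Position 0: 'b' vs 'c' => DIFFER
  Position 1: 'e' vs 'd' => DIFFER
  Position 2: 'b' vs 'e' => DIFFER
  Position 3: 'a' vs 'c' => DIFFER
  Position 4: 'd' vs 'a' => DIFFER
  Position 5: 'e' vs 'd' => DIFFER
  Position 6: 'a' vs 'c' => DIFFER
Positions that differ: 7

7


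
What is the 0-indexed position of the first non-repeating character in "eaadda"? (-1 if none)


Input: eaadda
Character frequencies:
  'a': 3
  'd': 2
  'e': 1
Scanning left to right for freq == 1:
  Position 0 ('e'): unique! => answer = 0

0


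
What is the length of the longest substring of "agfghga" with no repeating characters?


Input: "agfghga"
Sliding window (track last position of each char):
  Position 0 ('a'): window [0,0] length 1 -- new best
  Position 1 ('g'): window [0,1] length 2 -- new best
  Position 2 ('f'): window [0,2] length 3 -- new best
  Position 3 ('g'): repeat (last at 1), move window start to 2
  Position 3 ('g'): window [2,3] length 2
  Position 4 ('h'): window [2,4] length 3
  Position 5 ('g'): repeat (last at 3), move window start to 4
  Position 5 ('g'): window [4,5] length 2
  Position 6 ('a'): window [4,6] length 3
Longest substring with no repeats: "agf" with length 3

3


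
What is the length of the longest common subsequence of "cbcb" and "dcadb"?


LCS of "cbcb" and "dcadb"
DP table:
           d    c    a    d    b
      0    0    0    0    0    0
  c   0    0    1    1    1    1
  b   0    0    1    1    1    2
  c   0    0    1    1    1    2
  b   0    0    1    1    1    2
LCS length = dp[4][5] = 2

2


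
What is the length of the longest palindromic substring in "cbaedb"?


Input: "cbaedb"
Checking substrings for palindromes:
  No multi-char palindromic substrings found
Longest palindromic substring: "c" with length 1

1


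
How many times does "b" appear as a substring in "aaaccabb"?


Searching for "b" in "aaaccabb"
Scanning each position:
  Position 0: "a" => no
  Position 1: "a" => no
  Position 2: "a" => no
  Position 3: "c" => no
  Position 4: "c" => no
  Position 5: "a" => no
  Position 6: "b" => MATCH
  Position 7: "b" => MATCH
Total occurrences: 2

2


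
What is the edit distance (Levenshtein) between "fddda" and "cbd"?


Computing edit distance: "fddda" -> "cbd"
DP table:
           c    b    d
      0    1    2    3
  f   1    1    2    3
  d   2    2    2    2
  d   3    3    3    2
  d   4    4    4    3
  a   5    5    5    4
Edit distance = dp[5][3] = 4

4


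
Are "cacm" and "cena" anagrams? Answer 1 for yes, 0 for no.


Strings: "cacm", "cena"
Sorted first:  accm
Sorted second: acen
Differ at position 2: 'c' vs 'e' => not anagrams

0


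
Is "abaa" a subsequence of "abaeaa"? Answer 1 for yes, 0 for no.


Check if "abaa" is a subsequence of "abaeaa"
Greedy scan:
  Position 0 ('a'): matches sub[0] = 'a'
  Position 1 ('b'): matches sub[1] = 'b'
  Position 2 ('a'): matches sub[2] = 'a'
  Position 3 ('e'): no match needed
  Position 4 ('a'): matches sub[3] = 'a'
  Position 5 ('a'): no match needed
All 4 characters matched => is a subsequence

1


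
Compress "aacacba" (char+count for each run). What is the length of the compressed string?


Input: aacacba
Runs:
  'a' x 2 => "a2"
  'c' x 1 => "c1"
  'a' x 1 => "a1"
  'c' x 1 => "c1"
  'b' x 1 => "b1"
  'a' x 1 => "a1"
Compressed: "a2c1a1c1b1a1"
Compressed length: 12

12


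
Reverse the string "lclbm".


Input: lclbm
Reading characters right to left:
  Position 4: 'm'
  Position 3: 'b'
  Position 2: 'l'
  Position 1: 'c'
  Position 0: 'l'
Reversed: mblcl

mblcl


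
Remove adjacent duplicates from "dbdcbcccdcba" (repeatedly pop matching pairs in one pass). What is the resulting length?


Input: dbdcbcccdcba
Stack-based adjacent duplicate removal:
  Read 'd': push. Stack: d
  Read 'b': push. Stack: db
  Read 'd': push. Stack: dbd
  Read 'c': push. Stack: dbdc
  Read 'b': push. Stack: dbdcb
  Read 'c': push. Stack: dbdcbc
  Read 'c': matches stack top 'c' => pop. Stack: dbdcb
  Read 'c': push. Stack: dbdcbc
  Read 'd': push. Stack: dbdcbcd
  Read 'c': push. Stack: dbdcbcdc
  Read 'b': push. Stack: dbdcbcdcb
  Read 'a': push. Stack: dbdcbcdcba
Final stack: "dbdcbcdcba" (length 10)

10


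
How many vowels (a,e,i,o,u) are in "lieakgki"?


Input: lieakgki
Checking each character:
  'l' at position 0: consonant
  'i' at position 1: vowel (running total: 1)
  'e' at position 2: vowel (running total: 2)
  'a' at position 3: vowel (running total: 3)
  'k' at position 4: consonant
  'g' at position 5: consonant
  'k' at position 6: consonant
  'i' at position 7: vowel (running total: 4)
Total vowels: 4

4


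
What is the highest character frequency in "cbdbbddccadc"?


Input: cbdbbddccadc
Character counts:
  'a': 1
  'b': 3
  'c': 4
  'd': 4
Maximum frequency: 4

4


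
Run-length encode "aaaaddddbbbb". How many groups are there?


Input: aaaaddddbbbb
Scanning for consecutive runs:
  Group 1: 'a' x 4 (positions 0-3)
  Group 2: 'd' x 4 (positions 4-7)
  Group 3: 'b' x 4 (positions 8-11)
Total groups: 3

3


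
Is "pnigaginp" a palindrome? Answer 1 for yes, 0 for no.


Input: pnigaginp
Reversed: pnigaginp
  Compare pos 0 ('p') with pos 8 ('p'): match
  Compare pos 1 ('n') with pos 7 ('n'): match
  Compare pos 2 ('i') with pos 6 ('i'): match
  Compare pos 3 ('g') with pos 5 ('g'): match
Result: palindrome

1


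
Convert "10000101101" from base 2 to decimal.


Input: "10000101101" in base 2
Positional expansion:
  Digit '1' (value 1) x 2^10 = 1024
  Digit '0' (value 0) x 2^9 = 0
  Digit '0' (value 0) x 2^8 = 0
  Digit '0' (value 0) x 2^7 = 0
  Digit '0' (value 0) x 2^6 = 0
  Digit '1' (value 1) x 2^5 = 32
  Digit '0' (value 0) x 2^4 = 0
  Digit '1' (value 1) x 2^3 = 8
  Digit '1' (value 1) x 2^2 = 4
  Digit '0' (value 0) x 2^1 = 0
  Digit '1' (value 1) x 2^0 = 1
Sum = 1069

1069


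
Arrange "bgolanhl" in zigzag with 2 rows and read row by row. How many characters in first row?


Zigzag "bgolanhl" into 2 rows:
Placing characters:
  'b' => row 0
  'g' => row 1
  'o' => row 0
  'l' => row 1
  'a' => row 0
  'n' => row 1
  'h' => row 0
  'l' => row 1
Rows:
  Row 0: "boah"
  Row 1: "glnl"
First row length: 4

4


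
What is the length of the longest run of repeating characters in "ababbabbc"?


Input: "ababbabbc"
Scanning for longest run:
  Position 1 ('b'): new char, reset run to 1
  Position 2 ('a'): new char, reset run to 1
  Position 3 ('b'): new char, reset run to 1
  Position 4 ('b'): continues run of 'b', length=2
  Position 5 ('a'): new char, reset run to 1
  Position 6 ('b'): new char, reset run to 1
  Position 7 ('b'): continues run of 'b', length=2
  Position 8 ('c'): new char, reset run to 1
Longest run: 'b' with length 2

2


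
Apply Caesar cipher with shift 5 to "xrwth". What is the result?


Caesar cipher: shift "xrwth" by 5
  'x' (pos 23) + 5 = pos 2 = 'c'
  'r' (pos 17) + 5 = pos 22 = 'w'
  'w' (pos 22) + 5 = pos 1 = 'b'
  't' (pos 19) + 5 = pos 24 = 'y'
  'h' (pos 7) + 5 = pos 12 = 'm'
Result: cwbym

cwbym


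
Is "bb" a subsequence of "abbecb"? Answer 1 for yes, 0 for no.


Check if "bb" is a subsequence of "abbecb"
Greedy scan:
  Position 0 ('a'): no match needed
  Position 1 ('b'): matches sub[0] = 'b'
  Position 2 ('b'): matches sub[1] = 'b'
  Position 3 ('e'): no match needed
  Position 4 ('c'): no match needed
  Position 5 ('b'): no match needed
All 2 characters matched => is a subsequence

1


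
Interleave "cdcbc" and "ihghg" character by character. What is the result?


Interleaving "cdcbc" and "ihghg":
  Position 0: 'c' from first, 'i' from second => "ci"
  Position 1: 'd' from first, 'h' from second => "dh"
  Position 2: 'c' from first, 'g' from second => "cg"
  Position 3: 'b' from first, 'h' from second => "bh"
  Position 4: 'c' from first, 'g' from second => "cg"
Result: cidhcgbhcg

cidhcgbhcg


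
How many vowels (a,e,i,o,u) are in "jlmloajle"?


Input: jlmloajle
Checking each character:
  'j' at position 0: consonant
  'l' at position 1: consonant
  'm' at position 2: consonant
  'l' at position 3: consonant
  'o' at position 4: vowel (running total: 1)
  'a' at position 5: vowel (running total: 2)
  'j' at position 6: consonant
  'l' at position 7: consonant
  'e' at position 8: vowel (running total: 3)
Total vowels: 3

3


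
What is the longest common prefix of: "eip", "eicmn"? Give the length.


Words: eip, eicmn
  Position 0: all 'e' => match
  Position 1: all 'i' => match
  Position 2: ('p', 'c') => mismatch, stop
LCP = "ei" (length 2)

2


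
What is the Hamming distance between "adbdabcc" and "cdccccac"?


Comparing "adbdabcc" and "cdccccac" position by position:
  Position 0: 'a' vs 'c' => differ
  Position 1: 'd' vs 'd' => same
  Position 2: 'b' vs 'c' => differ
  Position 3: 'd' vs 'c' => differ
  Position 4: 'a' vs 'c' => differ
  Position 5: 'b' vs 'c' => differ
  Position 6: 'c' vs 'a' => differ
  Position 7: 'c' vs 'c' => same
Total differences (Hamming distance): 6

6


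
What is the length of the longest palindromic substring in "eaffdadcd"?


Input: "eaffdadcd"
Checking substrings for palindromes:
  [4:7] "dad" (len 3) => palindrome
  [6:9] "dcd" (len 3) => palindrome
  [2:4] "ff" (len 2) => palindrome
Longest palindromic substring: "dad" with length 3

3


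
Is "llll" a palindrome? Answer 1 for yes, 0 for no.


Input: llll
Reversed: llll
  Compare pos 0 ('l') with pos 3 ('l'): match
  Compare pos 1 ('l') with pos 2 ('l'): match
Result: palindrome

1


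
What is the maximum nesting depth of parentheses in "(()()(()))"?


Input: "(()()(()))"
Tracking depth:
  Position 0 '(': depth becomes 1
  Position 1 '(': depth becomes 2
  Position 2 ')': depth becomes 1
  Position 3 '(': depth becomes 2
  Position 4 ')': depth becomes 1
  Position 5 '(': depth becomes 2
  Position 6 '(': depth becomes 3
  Position 7 ')': depth becomes 2
  Position 8 ')': depth becomes 1
  Position 9 ')': depth becomes 0
Maximum depth reached: 3

3


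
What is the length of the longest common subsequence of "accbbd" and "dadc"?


LCS of "accbbd" and "dadc"
DP table:
           d    a    d    c
      0    0    0    0    0
  a   0    0    1    1    1
  c   0    0    1    1    2
  c   0    0    1    1    2
  b   0    0    1    1    2
  b   0    0    1    1    2
  d   0    1    1    2    2
LCS length = dp[6][4] = 2

2


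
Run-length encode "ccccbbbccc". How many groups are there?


Input: ccccbbbccc
Scanning for consecutive runs:
  Group 1: 'c' x 4 (positions 0-3)
  Group 2: 'b' x 3 (positions 4-6)
  Group 3: 'c' x 3 (positions 7-9)
Total groups: 3

3


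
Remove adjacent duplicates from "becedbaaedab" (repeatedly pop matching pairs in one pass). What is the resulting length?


Input: becedbaaedab
Stack-based adjacent duplicate removal:
  Read 'b': push. Stack: b
  Read 'e': push. Stack: be
  Read 'c': push. Stack: bec
  Read 'e': push. Stack: bece
  Read 'd': push. Stack: beced
  Read 'b': push. Stack: becedb
  Read 'a': push. Stack: becedba
  Read 'a': matches stack top 'a' => pop. Stack: becedb
  Read 'e': push. Stack: becedbe
  Read 'd': push. Stack: becedbed
  Read 'a': push. Stack: becedbeda
  Read 'b': push. Stack: becedbedab
Final stack: "becedbedab" (length 10)

10


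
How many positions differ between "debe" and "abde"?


Comparing "debe" and "abde" position by position:
  Position 0: 'd' vs 'a' => DIFFER
  Position 1: 'e' vs 'b' => DIFFER
  Position 2: 'b' vs 'd' => DIFFER
  Position 3: 'e' vs 'e' => same
Positions that differ: 3

3


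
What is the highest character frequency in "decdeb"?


Input: decdeb
Character counts:
  'b': 1
  'c': 1
  'd': 2
  'e': 2
Maximum frequency: 2

2


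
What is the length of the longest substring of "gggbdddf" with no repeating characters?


Input: "gggbdddf"
Sliding window (track last position of each char):
  Position 0 ('g'): window [0,0] length 1 -- new best
  Position 1 ('g'): repeat (last at 0), move window start to 1
  Position 1 ('g'): window [1,1] length 1
  Position 2 ('g'): repeat (last at 1), move window start to 2
  Position 2 ('g'): window [2,2] length 1
  Position 3 ('b'): window [2,3] length 2 -- new best
  Position 4 ('d'): window [2,4] length 3 -- new best
  Position 5 ('d'): repeat (last at 4), move window start to 5
  Position 5 ('d'): window [5,5] length 1
  Position 6 ('d'): repeat (last at 5), move window start to 6
  Position 6 ('d'): window [6,6] length 1
  Position 7 ('f'): window [6,7] length 2
Longest substring with no repeats: "gbd" with length 3

3


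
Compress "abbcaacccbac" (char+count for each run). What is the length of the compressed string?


Input: abbcaacccbac
Runs:
  'a' x 1 => "a1"
  'b' x 2 => "b2"
  'c' x 1 => "c1"
  'a' x 2 => "a2"
  'c' x 3 => "c3"
  'b' x 1 => "b1"
  'a' x 1 => "a1"
  'c' x 1 => "c1"
Compressed: "a1b2c1a2c3b1a1c1"
Compressed length: 16

16


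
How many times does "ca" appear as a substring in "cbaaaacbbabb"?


Searching for "ca" in "cbaaaacbbabb"
Scanning each position:
  Position 0: "cb" => no
  Position 1: "ba" => no
  Position 2: "aa" => no
  Position 3: "aa" => no
  Position 4: "aa" => no
  Position 5: "ac" => no
  Position 6: "cb" => no
  Position 7: "bb" => no
  Position 8: "ba" => no
  Position 9: "ab" => no
  Position 10: "bb" => no
Total occurrences: 0

0


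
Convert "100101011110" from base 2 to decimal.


Input: "100101011110" in base 2
Positional expansion:
  Digit '1' (value 1) x 2^11 = 2048
  Digit '0' (value 0) x 2^10 = 0
  Digit '0' (value 0) x 2^9 = 0
  Digit '1' (value 1) x 2^8 = 256
  Digit '0' (value 0) x 2^7 = 0
  Digit '1' (value 1) x 2^6 = 64
  Digit '0' (value 0) x 2^5 = 0
  Digit '1' (value 1) x 2^4 = 16
  Digit '1' (value 1) x 2^3 = 8
  Digit '1' (value 1) x 2^2 = 4
  Digit '1' (value 1) x 2^1 = 2
  Digit '0' (value 0) x 2^0 = 0
Sum = 2398

2398


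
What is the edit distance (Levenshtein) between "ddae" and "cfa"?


Computing edit distance: "ddae" -> "cfa"
DP table:
           c    f    a
      0    1    2    3
  d   1    1    2    3
  d   2    2    2    3
  a   3    3    3    2
  e   4    4    4    3
Edit distance = dp[4][3] = 3

3


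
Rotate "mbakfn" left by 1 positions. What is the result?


Input: "mbakfn", rotate left by 1
First 1 characters: "m"
Remaining characters: "bakfn"
Concatenate remaining + first: "bakfn" + "m" = "bakfnm"

bakfnm


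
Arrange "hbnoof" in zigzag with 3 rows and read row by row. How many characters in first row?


Zigzag "hbnoof" into 3 rows:
Placing characters:
  'h' => row 0
  'b' => row 1
  'n' => row 2
  'o' => row 1
  'o' => row 0
  'f' => row 1
Rows:
  Row 0: "ho"
  Row 1: "bof"
  Row 2: "n"
First row length: 2

2


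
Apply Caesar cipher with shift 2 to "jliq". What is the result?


Caesar cipher: shift "jliq" by 2
  'j' (pos 9) + 2 = pos 11 = 'l'
  'l' (pos 11) + 2 = pos 13 = 'n'
  'i' (pos 8) + 2 = pos 10 = 'k'
  'q' (pos 16) + 2 = pos 18 = 's'
Result: lnks

lnks


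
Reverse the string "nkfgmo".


Input: nkfgmo
Reading characters right to left:
  Position 5: 'o'
  Position 4: 'm'
  Position 3: 'g'
  Position 2: 'f'
  Position 1: 'k'
  Position 0: 'n'
Reversed: omgfkn

omgfkn


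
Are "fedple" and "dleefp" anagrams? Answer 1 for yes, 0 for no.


Strings: "fedple", "dleefp"
Sorted first:  deeflp
Sorted second: deeflp
Sorted forms match => anagrams

1


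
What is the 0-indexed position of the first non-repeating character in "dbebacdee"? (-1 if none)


Input: dbebacdee
Character frequencies:
  'a': 1
  'b': 2
  'c': 1
  'd': 2
  'e': 3
Scanning left to right for freq == 1:
  Position 0 ('d'): freq=2, skip
  Position 1 ('b'): freq=2, skip
  Position 2 ('e'): freq=3, skip
  Position 3 ('b'): freq=2, skip
  Position 4 ('a'): unique! => answer = 4

4


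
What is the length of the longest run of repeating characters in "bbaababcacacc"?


Input: "bbaababcacacc"
Scanning for longest run:
  Position 1 ('b'): continues run of 'b', length=2
  Position 2 ('a'): new char, reset run to 1
  Position 3 ('a'): continues run of 'a', length=2
  Position 4 ('b'): new char, reset run to 1
  Position 5 ('a'): new char, reset run to 1
  Position 6 ('b'): new char, reset run to 1
  Position 7 ('c'): new char, reset run to 1
  Position 8 ('a'): new char, reset run to 1
  Position 9 ('c'): new char, reset run to 1
  Position 10 ('a'): new char, reset run to 1
  Position 11 ('c'): new char, reset run to 1
  Position 12 ('c'): continues run of 'c', length=2
Longest run: 'b' with length 2

2


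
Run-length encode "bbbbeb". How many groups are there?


Input: bbbbeb
Scanning for consecutive runs:
  Group 1: 'b' x 4 (positions 0-3)
  Group 2: 'e' x 1 (positions 4-4)
  Group 3: 'b' x 1 (positions 5-5)
Total groups: 3

3


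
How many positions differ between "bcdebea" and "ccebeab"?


Comparing "bcdebea" and "ccebeab" position by position:
  Position 0: 'b' vs 'c' => DIFFER
  Position 1: 'c' vs 'c' => same
  Position 2: 'd' vs 'e' => DIFFER
  Position 3: 'e' vs 'b' => DIFFER
  Position 4: 'b' vs 'e' => DIFFER
  Position 5: 'e' vs 'a' => DIFFER
  Position 6: 'a' vs 'b' => DIFFER
Positions that differ: 6

6


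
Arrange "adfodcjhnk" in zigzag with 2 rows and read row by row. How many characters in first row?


Zigzag "adfodcjhnk" into 2 rows:
Placing characters:
  'a' => row 0
  'd' => row 1
  'f' => row 0
  'o' => row 1
  'd' => row 0
  'c' => row 1
  'j' => row 0
  'h' => row 1
  'n' => row 0
  'k' => row 1
Rows:
  Row 0: "afdjn"
  Row 1: "dochk"
First row length: 5

5


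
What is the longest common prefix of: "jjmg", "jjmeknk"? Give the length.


Words: jjmg, jjmeknk
  Position 0: all 'j' => match
  Position 1: all 'j' => match
  Position 2: all 'm' => match
  Position 3: ('g', 'e') => mismatch, stop
LCP = "jjm" (length 3)

3


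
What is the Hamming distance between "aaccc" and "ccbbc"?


Comparing "aaccc" and "ccbbc" position by position:
  Position 0: 'a' vs 'c' => differ
  Position 1: 'a' vs 'c' => differ
  Position 2: 'c' vs 'b' => differ
  Position 3: 'c' vs 'b' => differ
  Position 4: 'c' vs 'c' => same
Total differences (Hamming distance): 4

4


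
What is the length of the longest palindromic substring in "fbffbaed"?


Input: "fbffbaed"
Checking substrings for palindromes:
  [1:5] "bffb" (len 4) => palindrome
  [0:3] "fbf" (len 3) => palindrome
  [2:4] "ff" (len 2) => palindrome
Longest palindromic substring: "bffb" with length 4

4


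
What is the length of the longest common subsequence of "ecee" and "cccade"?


LCS of "ecee" and "cccade"
DP table:
           c    c    c    a    d    e
      0    0    0    0    0    0    0
  e   0    0    0    0    0    0    1
  c   0    1    1    1    1    1    1
  e   0    1    1    1    1    1    2
  e   0    1    1    1    1    1    2
LCS length = dp[4][6] = 2

2
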